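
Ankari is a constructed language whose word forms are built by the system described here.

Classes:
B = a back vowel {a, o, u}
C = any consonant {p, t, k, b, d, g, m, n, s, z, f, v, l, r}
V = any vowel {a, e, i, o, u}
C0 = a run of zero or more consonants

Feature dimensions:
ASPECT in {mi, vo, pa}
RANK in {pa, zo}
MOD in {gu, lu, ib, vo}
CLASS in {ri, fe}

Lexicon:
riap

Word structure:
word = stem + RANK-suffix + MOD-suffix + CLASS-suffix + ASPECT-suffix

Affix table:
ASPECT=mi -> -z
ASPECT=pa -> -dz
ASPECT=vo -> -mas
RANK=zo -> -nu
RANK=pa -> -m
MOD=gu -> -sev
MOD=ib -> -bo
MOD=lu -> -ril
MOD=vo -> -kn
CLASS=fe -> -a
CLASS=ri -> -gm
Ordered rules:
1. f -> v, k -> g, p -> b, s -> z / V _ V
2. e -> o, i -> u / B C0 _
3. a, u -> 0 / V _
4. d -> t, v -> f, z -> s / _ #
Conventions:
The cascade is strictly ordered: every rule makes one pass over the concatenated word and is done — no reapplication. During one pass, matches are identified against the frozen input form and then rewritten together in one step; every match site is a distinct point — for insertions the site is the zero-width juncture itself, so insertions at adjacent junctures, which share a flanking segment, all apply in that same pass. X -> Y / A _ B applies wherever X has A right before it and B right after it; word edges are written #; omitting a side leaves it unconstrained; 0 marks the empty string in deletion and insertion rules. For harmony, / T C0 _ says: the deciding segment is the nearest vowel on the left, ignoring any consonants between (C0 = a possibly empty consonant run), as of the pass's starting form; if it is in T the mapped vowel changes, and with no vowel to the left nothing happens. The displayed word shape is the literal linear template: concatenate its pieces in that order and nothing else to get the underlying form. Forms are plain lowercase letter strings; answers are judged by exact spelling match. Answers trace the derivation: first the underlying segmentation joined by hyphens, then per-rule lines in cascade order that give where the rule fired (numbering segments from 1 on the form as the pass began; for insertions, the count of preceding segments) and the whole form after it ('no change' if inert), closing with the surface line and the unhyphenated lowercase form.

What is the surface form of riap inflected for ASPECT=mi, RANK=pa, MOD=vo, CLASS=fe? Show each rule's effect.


underlying: riap-m-kn-a-z
1. f -> v, k -> g, p -> b, s -> z / V _ V: no change
2. e -> o, i -> u / B C0 _: no change
3. a, u -> 0 / V _: fires at position(s) 3: ripmknaz
4. d -> t, v -> f, z -> s / _ #: fires at position(s) 8: ripmknas
surface: ripmknas


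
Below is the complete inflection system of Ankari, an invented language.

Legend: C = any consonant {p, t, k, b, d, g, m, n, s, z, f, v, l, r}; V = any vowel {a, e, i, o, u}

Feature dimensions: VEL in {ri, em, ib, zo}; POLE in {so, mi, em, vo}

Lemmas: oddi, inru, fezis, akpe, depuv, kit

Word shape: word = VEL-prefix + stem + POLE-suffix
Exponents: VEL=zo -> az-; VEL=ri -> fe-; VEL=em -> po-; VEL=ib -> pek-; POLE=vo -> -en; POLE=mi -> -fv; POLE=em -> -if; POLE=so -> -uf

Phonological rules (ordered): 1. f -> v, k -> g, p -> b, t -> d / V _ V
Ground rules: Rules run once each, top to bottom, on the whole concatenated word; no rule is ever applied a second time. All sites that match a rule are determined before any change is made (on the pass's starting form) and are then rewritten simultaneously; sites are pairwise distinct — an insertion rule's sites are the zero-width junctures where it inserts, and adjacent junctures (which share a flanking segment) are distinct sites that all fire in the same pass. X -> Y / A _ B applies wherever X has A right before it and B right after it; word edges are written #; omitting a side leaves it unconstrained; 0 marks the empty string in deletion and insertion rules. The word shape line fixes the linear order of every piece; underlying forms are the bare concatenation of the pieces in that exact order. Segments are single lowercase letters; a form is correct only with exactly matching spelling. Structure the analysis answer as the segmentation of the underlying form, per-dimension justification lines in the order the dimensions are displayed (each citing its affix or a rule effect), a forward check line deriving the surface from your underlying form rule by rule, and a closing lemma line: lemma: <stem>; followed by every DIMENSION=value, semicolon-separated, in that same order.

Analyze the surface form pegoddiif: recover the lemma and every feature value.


underlying: pek-oddi-if
VEL=ib - signalled by the affix pek-
POLE=em - signalled by the affix -if
check: pekoddiif -> pegoddiif
lemma: oddi; VEL=ib; POLE=em


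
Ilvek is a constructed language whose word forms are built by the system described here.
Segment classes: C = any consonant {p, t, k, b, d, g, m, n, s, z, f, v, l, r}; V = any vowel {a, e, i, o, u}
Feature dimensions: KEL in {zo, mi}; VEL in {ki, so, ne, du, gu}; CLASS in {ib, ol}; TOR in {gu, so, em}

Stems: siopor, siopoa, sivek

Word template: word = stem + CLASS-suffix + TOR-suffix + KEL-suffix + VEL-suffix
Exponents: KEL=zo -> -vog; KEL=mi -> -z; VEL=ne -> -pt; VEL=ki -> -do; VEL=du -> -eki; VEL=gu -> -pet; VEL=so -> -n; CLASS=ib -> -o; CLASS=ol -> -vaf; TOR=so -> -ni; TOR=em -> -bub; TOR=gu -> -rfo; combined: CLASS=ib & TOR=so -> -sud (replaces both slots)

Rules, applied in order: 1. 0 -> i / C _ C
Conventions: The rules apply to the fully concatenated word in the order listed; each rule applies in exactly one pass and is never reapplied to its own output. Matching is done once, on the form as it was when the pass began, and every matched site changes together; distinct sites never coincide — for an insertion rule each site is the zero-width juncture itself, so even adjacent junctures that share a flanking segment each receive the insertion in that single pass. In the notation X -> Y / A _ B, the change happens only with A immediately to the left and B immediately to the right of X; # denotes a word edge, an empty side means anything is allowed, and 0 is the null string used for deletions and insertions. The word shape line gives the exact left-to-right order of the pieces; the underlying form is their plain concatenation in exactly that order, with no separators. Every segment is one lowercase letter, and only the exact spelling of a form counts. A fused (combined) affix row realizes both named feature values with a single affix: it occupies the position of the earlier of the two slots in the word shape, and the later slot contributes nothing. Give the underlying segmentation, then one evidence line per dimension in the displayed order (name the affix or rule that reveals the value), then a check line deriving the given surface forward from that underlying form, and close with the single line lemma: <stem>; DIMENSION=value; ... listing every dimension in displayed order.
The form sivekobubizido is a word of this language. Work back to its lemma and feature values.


underlying: sivek-o-bub-z-do
KEL=mi - signalled by the affix -z
VEL=ki - signalled by the affix -do
CLASS=ib - signalled by the affix -o
TOR=em - signalled by the affix -bub
check: sivekobubzdo -> sivekobubizido
lemma: sivek; KEL=mi; VEL=ki; CLASS=ib; TOR=em


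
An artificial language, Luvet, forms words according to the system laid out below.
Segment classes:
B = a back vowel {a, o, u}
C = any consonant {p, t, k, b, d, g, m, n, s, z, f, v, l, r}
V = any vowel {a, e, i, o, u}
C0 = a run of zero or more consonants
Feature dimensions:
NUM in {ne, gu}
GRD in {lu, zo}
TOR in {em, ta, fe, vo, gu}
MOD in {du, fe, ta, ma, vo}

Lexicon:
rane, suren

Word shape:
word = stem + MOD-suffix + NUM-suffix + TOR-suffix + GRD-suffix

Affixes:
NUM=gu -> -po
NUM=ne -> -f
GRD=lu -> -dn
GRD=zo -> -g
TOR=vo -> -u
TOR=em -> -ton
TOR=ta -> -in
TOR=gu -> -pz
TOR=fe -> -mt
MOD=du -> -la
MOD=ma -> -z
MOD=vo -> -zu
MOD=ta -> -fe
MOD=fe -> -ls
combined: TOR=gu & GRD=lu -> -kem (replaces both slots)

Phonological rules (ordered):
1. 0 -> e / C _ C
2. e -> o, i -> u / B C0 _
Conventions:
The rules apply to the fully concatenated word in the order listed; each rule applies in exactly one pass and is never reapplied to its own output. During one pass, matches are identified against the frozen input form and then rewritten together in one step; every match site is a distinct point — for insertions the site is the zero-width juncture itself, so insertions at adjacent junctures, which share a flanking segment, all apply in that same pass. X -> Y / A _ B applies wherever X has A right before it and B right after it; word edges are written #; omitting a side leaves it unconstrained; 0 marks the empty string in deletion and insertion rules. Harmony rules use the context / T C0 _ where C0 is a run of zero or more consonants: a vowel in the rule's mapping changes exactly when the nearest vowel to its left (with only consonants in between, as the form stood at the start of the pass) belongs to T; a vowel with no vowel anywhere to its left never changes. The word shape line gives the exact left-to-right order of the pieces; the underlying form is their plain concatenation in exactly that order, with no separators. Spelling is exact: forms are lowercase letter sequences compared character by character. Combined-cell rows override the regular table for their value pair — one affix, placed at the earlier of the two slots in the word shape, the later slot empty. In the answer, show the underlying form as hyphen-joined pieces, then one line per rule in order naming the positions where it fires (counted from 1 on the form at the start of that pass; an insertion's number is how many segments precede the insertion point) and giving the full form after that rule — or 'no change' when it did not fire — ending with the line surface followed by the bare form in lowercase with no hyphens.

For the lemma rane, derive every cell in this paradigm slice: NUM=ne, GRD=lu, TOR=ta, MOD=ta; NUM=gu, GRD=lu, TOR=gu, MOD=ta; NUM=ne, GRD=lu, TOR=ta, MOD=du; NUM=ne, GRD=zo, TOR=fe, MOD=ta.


cell NUM=ne, GRD=lu, TOR=ta, MOD=ta:
underlying: rane-fe-f-in-dn
1. 0 -> e / C _ C: inserts after position(s) 9, 10: ranefefineden
2. e -> o, i -> u / B C0 _: fires at position(s) 4: ranofefineden
surface: ranofefineden

cell NUM=gu, GRD=lu, TOR=gu, MOD=ta:
underlying: rane-fe-po-kem
1. 0 -> e / C _ C: no change
2. e -> o, i -> u / B C0 _: fires at position(s) 4, 10: ranofepokom
surface: ranofepokom

cell NUM=ne, GRD=lu, TOR=ta, MOD=du:
underlying: rane-la-f-in-dn
1. 0 -> e / C _ C: inserts after position(s) 9, 10: ranelafineden
2. e -> o, i -> u / B C0 _: fires at position(s) 4, 8: ranolafuneden
surface: ranolafuneden

cell NUM=ne, GRD=zo, TOR=fe, MOD=ta:
underlying: rane-fe-f-mt-g
1. 0 -> e / C _ C: inserts after position(s) 7, 8, 9: ranefefemeteg
2. e -> o, i -> u / B C0 _: fires at position(s) 4: ranofefemeteg
surface: ranofefemeteg


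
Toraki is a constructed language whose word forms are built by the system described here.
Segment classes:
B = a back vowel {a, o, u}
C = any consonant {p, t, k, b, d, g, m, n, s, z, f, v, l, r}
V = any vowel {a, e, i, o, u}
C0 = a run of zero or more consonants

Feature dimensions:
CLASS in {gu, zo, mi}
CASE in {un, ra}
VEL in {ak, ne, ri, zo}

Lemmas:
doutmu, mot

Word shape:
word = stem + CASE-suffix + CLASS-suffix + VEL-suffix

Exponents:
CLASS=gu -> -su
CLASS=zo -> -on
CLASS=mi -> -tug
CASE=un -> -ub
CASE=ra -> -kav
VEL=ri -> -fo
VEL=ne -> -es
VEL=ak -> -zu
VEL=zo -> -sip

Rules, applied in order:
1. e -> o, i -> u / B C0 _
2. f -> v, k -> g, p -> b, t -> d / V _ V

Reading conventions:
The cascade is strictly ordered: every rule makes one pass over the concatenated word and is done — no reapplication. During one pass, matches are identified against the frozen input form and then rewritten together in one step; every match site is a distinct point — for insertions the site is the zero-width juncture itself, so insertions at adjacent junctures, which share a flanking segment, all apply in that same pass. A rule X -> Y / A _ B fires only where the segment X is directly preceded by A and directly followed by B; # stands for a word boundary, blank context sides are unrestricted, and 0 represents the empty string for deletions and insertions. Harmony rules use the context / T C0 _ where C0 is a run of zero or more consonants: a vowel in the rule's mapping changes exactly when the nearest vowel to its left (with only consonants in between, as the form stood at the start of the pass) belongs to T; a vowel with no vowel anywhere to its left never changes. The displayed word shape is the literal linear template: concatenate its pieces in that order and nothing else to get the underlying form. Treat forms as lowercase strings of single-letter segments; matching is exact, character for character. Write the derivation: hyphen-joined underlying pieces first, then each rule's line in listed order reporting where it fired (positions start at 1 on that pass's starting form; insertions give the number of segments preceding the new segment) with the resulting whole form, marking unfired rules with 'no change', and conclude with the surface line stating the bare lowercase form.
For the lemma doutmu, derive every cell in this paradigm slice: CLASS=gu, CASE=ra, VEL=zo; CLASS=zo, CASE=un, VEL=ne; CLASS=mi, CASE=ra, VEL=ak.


cell CLASS=gu, CASE=ra, VEL=zo:
underlying: doutmu-kav-su-sip
1. e -> o, i -> u / B C0 _: fires at position(s) 13: doutmukavsusup
2. f -> v, k -> g, p -> b, t -> d / V _ V: fires at position(s) 7: doutmugavsusup
surface: doutmugavsusup

cell CLASS=zo, CASE=un, VEL=ne:
underlying: doutmu-ub-on-es
1. e -> o, i -> u / B C0 _: fires at position(s) 11: doutmuubonos
2. f -> v, k -> g, p -> b, t -> d / V _ V: no change
surface: doutmuubonos

cell CLASS=mi, CASE=ra, VEL=ak:
underlying: doutmu-kav-tug-zu
1. e -> o, i -> u / B C0 _: no change
2. f -> v, k -> g, p -> b, t -> d / V _ V: fires at position(s) 7: doutmugavtugzu
surface: doutmugavtugzu


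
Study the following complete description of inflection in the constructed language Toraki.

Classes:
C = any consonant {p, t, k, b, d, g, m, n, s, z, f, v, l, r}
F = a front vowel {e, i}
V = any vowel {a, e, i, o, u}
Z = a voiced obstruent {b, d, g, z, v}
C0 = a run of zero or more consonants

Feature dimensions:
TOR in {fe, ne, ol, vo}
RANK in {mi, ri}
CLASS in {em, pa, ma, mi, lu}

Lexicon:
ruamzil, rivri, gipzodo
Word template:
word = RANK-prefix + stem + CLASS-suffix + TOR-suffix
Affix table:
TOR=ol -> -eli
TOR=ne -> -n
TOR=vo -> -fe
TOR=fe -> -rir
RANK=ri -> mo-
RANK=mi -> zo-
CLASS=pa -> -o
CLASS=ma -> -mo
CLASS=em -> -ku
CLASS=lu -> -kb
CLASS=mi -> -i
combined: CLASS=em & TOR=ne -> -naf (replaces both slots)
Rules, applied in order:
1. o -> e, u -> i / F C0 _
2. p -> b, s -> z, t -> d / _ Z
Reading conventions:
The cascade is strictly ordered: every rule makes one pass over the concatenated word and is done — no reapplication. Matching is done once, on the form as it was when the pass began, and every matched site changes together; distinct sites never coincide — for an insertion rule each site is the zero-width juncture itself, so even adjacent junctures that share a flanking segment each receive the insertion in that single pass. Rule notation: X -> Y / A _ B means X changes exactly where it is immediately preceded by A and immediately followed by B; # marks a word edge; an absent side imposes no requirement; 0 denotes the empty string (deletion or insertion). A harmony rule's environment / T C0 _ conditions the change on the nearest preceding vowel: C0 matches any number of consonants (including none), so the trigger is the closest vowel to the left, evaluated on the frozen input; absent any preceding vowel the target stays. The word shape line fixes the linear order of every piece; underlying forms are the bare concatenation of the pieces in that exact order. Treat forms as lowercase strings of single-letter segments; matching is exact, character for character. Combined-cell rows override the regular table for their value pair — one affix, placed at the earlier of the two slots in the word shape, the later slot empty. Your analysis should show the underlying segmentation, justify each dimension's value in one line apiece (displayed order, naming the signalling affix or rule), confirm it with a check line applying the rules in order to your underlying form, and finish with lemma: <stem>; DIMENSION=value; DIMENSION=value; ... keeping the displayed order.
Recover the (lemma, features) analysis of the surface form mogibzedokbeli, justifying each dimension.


underlying: mo-gipzodo-kb-eli
TOR=ol - signalled by the affix -eli
RANK=ri - signalled by the affix mo-
CLASS=lu - signalled by the affix -kb
check: mogipzodokbeli -> mogipzedokbeli -> mogibzedokbeli
lemma: gipzodo; TOR=ol; RANK=ri; CLASS=lu


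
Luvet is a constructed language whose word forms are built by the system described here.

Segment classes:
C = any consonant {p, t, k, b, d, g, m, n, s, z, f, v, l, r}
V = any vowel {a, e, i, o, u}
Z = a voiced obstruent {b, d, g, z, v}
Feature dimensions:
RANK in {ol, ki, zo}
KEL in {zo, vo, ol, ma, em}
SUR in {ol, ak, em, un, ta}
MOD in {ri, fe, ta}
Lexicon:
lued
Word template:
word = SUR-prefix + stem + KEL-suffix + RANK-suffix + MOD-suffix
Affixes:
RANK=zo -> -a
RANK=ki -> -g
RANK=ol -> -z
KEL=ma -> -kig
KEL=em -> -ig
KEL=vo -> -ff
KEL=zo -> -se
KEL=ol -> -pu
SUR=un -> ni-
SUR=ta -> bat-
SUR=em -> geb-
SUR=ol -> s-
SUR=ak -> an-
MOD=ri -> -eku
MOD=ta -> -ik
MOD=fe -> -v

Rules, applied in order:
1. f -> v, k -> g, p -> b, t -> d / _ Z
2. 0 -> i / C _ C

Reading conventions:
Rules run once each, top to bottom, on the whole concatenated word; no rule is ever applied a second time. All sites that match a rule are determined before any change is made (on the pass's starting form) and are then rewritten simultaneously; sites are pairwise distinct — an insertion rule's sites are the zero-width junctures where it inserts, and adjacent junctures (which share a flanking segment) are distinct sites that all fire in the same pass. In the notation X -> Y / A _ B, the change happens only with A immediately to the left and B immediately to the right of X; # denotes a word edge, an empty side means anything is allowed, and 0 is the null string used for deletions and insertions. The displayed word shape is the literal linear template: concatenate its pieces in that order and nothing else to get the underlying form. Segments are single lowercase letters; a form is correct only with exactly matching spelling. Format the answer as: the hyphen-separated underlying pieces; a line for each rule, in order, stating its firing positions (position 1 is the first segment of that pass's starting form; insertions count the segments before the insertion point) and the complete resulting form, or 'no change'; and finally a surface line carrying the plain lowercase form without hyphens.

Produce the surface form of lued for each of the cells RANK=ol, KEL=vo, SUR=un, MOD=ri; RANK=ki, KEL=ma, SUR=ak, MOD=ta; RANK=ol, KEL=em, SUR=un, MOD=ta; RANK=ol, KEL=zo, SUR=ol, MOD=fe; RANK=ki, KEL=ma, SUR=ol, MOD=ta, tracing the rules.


cell RANK=ol, KEL=vo, SUR=un, MOD=ri:
underlying: ni-lued-ff-z-eku
1. f -> v, k -> g, p -> b, t -> d / _ Z: fires at position(s) 8: niluedfvzeku
2. 0 -> i / C _ C: inserts after position(s) 6, 7, 8: niluedifivizeku
surface: niluedifivizeku

cell RANK=ki, KEL=ma, SUR=ak, MOD=ta:
underlying: an-lued-kig-g-ik
1. f -> v, k -> g, p -> b, t -> d / _ Z: no change
2. 0 -> i / C _ C: inserts after position(s) 2, 6, 9: aniluedikigigik
surface: aniluedikigigik

cell RANK=ol, KEL=em, SUR=un, MOD=ta:
underlying: ni-lued-ig-z-ik
1. f -> v, k -> g, p -> b, t -> d / _ Z: no change
2. 0 -> i / C _ C: inserts after position(s) 8: niluedigizik
surface: niluedigizik

cell RANK=ol, KEL=zo, SUR=ol, MOD=fe:
underlying: s-lued-se-z-v
1. f -> v, k -> g, p -> b, t -> d / _ Z: no change
2. 0 -> i / C _ C: inserts after position(s) 1, 5, 8: siluediseziv
surface: siluediseziv

cell RANK=ki, KEL=ma, SUR=ol, MOD=ta:
underlying: s-lued-kig-g-ik
1. f -> v, k -> g, p -> b, t -> d / _ Z: no change
2. 0 -> i / C _ C: inserts after position(s) 1, 5, 8: siluedikigigik
surface: siluedikigigik


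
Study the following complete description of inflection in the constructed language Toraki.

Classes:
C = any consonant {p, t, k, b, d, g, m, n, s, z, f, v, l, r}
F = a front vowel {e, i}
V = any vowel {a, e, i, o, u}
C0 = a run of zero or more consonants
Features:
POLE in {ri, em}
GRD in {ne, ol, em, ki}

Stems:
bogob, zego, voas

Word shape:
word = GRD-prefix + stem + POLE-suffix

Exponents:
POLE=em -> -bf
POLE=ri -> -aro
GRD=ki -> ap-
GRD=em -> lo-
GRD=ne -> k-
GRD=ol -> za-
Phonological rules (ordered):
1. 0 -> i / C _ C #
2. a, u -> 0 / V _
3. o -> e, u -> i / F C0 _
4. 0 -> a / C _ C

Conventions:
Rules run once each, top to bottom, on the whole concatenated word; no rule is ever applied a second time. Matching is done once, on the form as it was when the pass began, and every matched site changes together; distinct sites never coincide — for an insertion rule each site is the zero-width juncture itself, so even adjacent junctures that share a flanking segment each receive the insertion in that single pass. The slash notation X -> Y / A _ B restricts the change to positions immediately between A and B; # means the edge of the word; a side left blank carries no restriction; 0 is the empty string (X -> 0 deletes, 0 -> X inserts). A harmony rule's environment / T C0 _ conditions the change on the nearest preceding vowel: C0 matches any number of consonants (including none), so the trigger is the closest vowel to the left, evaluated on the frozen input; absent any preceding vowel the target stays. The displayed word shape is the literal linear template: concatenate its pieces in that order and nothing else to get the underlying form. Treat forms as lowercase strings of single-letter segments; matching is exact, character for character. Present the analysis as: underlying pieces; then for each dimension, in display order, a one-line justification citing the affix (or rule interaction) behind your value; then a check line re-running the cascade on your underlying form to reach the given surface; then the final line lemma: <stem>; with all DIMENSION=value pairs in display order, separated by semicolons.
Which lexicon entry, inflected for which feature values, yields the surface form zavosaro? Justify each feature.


underlying: za-voas-aro
POLE=ri - signalled by the affix -aro
GRD=ol - signalled by the affix za-
check: zavoasaro -> zavoasaro -> zavosaro -> zavosaro -> zavosaro
lemma: voas; POLE=ri; GRD=ol


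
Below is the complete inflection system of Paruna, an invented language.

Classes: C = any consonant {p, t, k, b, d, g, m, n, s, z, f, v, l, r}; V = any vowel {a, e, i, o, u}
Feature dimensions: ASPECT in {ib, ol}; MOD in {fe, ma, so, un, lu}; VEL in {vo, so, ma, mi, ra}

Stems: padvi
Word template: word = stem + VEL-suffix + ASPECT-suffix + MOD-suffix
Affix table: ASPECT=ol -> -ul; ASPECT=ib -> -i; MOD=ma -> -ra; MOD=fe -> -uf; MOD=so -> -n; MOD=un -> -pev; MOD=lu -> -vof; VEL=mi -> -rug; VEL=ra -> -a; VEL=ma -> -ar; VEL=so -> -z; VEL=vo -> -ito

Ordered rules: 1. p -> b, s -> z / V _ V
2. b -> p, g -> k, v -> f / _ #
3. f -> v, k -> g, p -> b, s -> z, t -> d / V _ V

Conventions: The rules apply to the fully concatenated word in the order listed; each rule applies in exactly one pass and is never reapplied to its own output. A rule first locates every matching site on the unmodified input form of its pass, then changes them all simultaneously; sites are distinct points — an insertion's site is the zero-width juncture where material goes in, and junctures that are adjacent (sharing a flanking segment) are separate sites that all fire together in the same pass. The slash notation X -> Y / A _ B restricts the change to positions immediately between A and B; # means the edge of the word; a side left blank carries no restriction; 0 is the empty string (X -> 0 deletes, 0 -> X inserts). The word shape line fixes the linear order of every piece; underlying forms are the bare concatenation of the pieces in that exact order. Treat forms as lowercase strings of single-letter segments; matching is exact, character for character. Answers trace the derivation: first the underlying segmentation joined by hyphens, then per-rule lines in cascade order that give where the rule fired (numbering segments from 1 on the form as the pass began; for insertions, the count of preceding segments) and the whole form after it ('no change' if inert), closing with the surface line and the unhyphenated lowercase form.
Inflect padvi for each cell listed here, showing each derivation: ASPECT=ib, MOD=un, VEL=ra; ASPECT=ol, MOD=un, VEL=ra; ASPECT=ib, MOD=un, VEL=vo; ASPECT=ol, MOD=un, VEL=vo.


cell ASPECT=ib, MOD=un, VEL=ra:
underlying: padvi-a-i-pev
1. p -> b, s -> z / V _ V: fires at position(s) 8: padviaibev
2. b -> p, g -> k, v -> f / _ #: fires at position(s) 10: padviaibef
3. f -> v, k -> g, p -> b, s -> z, t -> d / V _ V: no change
surface: padviaibef

cell ASPECT=ol, MOD=un, VEL=ra:
underlying: padvi-a-ul-pev
1. p -> b, s -> z / V _ V: no change
2. b -> p, g -> k, v -> f / _ #: fires at position(s) 11: padviaulpef
3. f -> v, k -> g, p -> b, s -> z, t -> d / V _ V: no change
surface: padviaulpef

cell ASPECT=ib, MOD=un, VEL=vo:
underlying: padvi-ito-i-pev
1. p -> b, s -> z / V _ V: fires at position(s) 10: padviitoibev
2. b -> p, g -> k, v -> f / _ #: fires at position(s) 12: padviitoibef
3. f -> v, k -> g, p -> b, s -> z, t -> d / V _ V: fires at position(s) 7: padviidoibef
surface: padviidoibef

cell ASPECT=ol, MOD=un, VEL=vo:
underlying: padvi-ito-ul-pev
1. p -> b, s -> z / V _ V: no change
2. b -> p, g -> k, v -> f / _ #: fires at position(s) 13: padviitoulpef
3. f -> v, k -> g, p -> b, s -> z, t -> d / V _ V: fires at position(s) 7: padviidoulpef
surface: padviidoulpef


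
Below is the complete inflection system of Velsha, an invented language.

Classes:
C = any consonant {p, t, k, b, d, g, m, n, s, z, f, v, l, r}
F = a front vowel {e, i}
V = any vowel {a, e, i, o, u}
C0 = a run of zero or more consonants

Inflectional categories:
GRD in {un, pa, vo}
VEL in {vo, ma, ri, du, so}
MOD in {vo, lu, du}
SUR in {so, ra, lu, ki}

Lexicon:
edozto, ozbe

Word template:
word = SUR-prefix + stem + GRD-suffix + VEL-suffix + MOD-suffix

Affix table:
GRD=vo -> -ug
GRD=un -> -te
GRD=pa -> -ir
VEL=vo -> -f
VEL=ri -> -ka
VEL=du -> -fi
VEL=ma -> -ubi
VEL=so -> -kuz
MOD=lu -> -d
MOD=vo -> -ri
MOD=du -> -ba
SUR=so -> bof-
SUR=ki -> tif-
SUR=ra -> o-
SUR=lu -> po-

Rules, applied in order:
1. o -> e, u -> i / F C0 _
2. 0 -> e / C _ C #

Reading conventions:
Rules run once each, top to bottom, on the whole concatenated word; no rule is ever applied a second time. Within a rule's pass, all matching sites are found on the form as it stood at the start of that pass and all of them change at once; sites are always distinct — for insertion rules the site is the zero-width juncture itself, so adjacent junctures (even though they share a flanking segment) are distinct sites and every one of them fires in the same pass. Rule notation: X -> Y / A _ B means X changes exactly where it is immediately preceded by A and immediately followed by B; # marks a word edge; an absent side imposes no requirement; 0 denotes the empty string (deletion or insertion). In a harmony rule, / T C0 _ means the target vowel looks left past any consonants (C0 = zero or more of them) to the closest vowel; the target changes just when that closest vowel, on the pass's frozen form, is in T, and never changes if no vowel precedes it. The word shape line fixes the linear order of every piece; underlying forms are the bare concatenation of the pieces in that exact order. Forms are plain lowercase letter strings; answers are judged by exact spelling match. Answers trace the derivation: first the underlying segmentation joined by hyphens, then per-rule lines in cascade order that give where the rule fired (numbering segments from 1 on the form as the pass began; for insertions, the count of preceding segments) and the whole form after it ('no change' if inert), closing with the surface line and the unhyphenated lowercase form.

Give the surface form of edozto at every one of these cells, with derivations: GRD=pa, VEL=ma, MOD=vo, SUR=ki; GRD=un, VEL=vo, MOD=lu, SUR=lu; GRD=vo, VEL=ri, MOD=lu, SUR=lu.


cell GRD=pa, VEL=ma, MOD=vo, SUR=ki:
underlying: tif-edozto-ir-ubi-ri
1. o -> e, u -> i / F C0 _: fires at position(s) 6, 12: tifedeztoiribiri
2. 0 -> e / C _ C #: no change
surface: tifedeztoiribiri

cell GRD=un, VEL=vo, MOD=lu, SUR=lu:
underlying: po-edozto-te-f-d
1. o -> e, u -> i / F C0 _: fires at position(s) 5: poedeztotefd
2. 0 -> e / C _ C #: inserts after position(s) 11: poedeztotefed
surface: poedeztotefed

cell GRD=vo, VEL=ri, MOD=lu, SUR=lu:
underlying: po-edozto-ug-ka-d
1. o -> e, u -> i / F C0 _: fires at position(s) 5: poedeztougkad
2. 0 -> e / C _ C #: no change
surface: poedeztougkad


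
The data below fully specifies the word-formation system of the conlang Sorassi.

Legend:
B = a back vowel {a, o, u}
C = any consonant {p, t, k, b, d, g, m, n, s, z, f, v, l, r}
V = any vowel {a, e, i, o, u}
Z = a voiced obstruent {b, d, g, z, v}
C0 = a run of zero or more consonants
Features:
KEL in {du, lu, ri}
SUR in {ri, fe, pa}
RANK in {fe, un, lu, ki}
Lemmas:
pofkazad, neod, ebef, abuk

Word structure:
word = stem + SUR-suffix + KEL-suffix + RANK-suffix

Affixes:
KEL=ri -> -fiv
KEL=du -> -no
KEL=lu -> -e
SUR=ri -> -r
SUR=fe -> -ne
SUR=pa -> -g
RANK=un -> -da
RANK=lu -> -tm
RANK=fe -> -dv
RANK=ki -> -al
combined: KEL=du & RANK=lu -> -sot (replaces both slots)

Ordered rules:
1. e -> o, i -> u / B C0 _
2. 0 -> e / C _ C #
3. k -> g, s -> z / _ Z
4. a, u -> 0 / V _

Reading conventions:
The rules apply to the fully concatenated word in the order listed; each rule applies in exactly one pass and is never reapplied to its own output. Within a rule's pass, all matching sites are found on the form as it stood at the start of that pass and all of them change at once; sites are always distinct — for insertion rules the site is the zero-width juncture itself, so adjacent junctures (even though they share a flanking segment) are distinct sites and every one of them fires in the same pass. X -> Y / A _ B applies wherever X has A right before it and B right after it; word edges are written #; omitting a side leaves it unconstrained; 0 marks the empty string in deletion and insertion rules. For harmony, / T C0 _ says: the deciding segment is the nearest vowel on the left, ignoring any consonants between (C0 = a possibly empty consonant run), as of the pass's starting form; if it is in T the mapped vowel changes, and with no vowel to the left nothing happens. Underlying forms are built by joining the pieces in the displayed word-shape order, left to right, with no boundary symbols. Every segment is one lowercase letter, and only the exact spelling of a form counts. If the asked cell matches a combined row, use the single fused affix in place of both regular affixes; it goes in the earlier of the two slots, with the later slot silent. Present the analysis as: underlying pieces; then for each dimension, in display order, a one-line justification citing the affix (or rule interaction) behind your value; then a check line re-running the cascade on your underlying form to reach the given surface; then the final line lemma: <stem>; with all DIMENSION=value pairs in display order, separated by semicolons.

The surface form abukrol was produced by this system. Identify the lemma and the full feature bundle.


underlying: abuk-r-e-al
KEL=lu - signalled by the affix -e
SUR=ri - signalled by the affix -r
RANK=ki - signalled by the affix -al
check: abukreal -> abukroal -> abukroal -> abukroal -> abukrol
lemma: abuk; KEL=lu; SUR=ri; RANK=ki


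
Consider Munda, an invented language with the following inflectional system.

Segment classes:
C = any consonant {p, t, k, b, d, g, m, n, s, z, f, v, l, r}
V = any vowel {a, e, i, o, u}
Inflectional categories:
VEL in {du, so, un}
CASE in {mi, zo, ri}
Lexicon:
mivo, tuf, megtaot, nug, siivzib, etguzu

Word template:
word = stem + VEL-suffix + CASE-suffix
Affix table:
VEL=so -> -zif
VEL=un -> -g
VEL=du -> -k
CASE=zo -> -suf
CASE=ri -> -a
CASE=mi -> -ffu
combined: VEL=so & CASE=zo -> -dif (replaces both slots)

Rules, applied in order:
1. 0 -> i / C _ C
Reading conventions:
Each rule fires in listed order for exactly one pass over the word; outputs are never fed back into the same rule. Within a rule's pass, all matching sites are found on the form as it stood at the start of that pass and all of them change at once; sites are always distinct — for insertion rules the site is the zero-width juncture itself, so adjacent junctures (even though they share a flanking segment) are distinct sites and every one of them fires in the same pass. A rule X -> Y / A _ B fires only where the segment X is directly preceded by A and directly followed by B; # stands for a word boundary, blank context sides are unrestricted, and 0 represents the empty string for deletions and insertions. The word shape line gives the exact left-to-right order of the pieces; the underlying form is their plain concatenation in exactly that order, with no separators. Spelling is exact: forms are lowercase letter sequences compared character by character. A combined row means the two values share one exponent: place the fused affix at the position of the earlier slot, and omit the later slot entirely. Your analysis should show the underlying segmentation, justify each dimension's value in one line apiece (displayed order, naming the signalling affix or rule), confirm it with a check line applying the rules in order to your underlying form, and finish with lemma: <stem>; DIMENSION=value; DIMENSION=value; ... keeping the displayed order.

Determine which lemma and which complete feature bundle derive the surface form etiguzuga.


underlying: etguzu-g-a
VEL=un - signalled by the affix -g
CASE=ri - signalled by the affix -a
check: etguzuga -> etiguzuga
lemma: etguzu; VEL=un; CASE=ri


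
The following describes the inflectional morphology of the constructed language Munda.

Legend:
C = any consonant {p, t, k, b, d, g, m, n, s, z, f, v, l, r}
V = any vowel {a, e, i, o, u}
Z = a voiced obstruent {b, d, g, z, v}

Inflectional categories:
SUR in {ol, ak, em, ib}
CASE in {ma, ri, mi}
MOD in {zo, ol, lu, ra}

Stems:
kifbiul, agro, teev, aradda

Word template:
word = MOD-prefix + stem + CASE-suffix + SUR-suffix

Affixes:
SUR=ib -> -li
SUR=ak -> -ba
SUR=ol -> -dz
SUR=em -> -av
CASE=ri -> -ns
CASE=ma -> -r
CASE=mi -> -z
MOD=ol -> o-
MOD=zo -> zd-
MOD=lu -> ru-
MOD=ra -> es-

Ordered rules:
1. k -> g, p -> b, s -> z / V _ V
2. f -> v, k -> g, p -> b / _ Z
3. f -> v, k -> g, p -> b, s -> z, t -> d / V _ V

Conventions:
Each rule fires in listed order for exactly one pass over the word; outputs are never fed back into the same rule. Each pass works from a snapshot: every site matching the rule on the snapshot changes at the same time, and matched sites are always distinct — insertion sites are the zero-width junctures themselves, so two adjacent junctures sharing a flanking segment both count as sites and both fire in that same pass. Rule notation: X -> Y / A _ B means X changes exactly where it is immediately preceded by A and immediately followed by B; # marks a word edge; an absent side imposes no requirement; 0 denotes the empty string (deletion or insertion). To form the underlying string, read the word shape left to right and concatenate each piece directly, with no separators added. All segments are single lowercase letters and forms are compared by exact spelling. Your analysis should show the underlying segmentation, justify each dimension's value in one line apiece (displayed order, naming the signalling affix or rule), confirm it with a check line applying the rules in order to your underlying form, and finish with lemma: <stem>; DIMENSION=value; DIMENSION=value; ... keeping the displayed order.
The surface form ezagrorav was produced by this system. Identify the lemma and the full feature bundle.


underlying: es-agro-r-av
SUR=em - signalled by the affix -av
CASE=ma - signalled by the affix -r
MOD=ra - signalled by the affix es-
check: esagrorav -> ezagrorav -> ezagrorav -> ezagrorav
lemma: agro; SUR=em; CASE=ma; MOD=ra


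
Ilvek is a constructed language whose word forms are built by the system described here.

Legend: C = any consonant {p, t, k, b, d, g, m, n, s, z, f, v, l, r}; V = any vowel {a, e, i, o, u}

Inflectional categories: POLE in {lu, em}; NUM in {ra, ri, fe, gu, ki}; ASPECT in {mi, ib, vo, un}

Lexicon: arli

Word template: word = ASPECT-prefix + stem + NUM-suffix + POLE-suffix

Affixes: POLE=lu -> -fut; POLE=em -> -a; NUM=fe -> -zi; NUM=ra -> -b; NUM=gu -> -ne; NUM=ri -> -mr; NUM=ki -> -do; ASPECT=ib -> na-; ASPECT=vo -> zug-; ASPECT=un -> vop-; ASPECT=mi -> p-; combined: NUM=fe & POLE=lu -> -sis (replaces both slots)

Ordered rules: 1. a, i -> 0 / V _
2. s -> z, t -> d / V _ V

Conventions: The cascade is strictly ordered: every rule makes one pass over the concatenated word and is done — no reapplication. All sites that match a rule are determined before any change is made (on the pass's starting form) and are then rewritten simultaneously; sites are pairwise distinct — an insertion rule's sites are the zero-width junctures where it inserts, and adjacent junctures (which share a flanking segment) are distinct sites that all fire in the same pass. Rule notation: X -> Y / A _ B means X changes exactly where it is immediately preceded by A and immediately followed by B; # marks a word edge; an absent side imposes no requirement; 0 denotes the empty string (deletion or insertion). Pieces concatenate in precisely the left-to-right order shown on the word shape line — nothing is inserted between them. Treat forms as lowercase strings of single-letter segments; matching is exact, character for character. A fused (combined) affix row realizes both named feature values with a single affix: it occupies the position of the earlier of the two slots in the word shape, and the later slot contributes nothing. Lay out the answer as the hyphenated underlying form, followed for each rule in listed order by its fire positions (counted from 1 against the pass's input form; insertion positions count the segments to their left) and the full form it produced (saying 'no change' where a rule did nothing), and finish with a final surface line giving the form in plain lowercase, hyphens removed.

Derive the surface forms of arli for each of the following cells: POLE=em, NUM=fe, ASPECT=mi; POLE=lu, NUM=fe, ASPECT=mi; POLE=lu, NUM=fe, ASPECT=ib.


cell POLE=em, NUM=fe, ASPECT=mi:
underlying: p-arli-zi-a
1. a, i -> 0 / V _: fires at position(s) 8: parlizi
2. s -> z, t -> d / V _ V: no change
surface: parlizi

cell POLE=lu, NUM=fe, ASPECT=mi:
underlying: p-arli-sis
1. a, i -> 0 / V _: no change
2. s -> z, t -> d / V _ V: fires at position(s) 6: parlizis
surface: parlizis

cell POLE=lu, NUM=fe, ASPECT=ib:
underlying: na-arli-sis
1. a, i -> 0 / V _: fires at position(s) 3: narlisis
2. s -> z, t -> d / V _ V: fires at position(s) 6: narlizis
surface: narlizis


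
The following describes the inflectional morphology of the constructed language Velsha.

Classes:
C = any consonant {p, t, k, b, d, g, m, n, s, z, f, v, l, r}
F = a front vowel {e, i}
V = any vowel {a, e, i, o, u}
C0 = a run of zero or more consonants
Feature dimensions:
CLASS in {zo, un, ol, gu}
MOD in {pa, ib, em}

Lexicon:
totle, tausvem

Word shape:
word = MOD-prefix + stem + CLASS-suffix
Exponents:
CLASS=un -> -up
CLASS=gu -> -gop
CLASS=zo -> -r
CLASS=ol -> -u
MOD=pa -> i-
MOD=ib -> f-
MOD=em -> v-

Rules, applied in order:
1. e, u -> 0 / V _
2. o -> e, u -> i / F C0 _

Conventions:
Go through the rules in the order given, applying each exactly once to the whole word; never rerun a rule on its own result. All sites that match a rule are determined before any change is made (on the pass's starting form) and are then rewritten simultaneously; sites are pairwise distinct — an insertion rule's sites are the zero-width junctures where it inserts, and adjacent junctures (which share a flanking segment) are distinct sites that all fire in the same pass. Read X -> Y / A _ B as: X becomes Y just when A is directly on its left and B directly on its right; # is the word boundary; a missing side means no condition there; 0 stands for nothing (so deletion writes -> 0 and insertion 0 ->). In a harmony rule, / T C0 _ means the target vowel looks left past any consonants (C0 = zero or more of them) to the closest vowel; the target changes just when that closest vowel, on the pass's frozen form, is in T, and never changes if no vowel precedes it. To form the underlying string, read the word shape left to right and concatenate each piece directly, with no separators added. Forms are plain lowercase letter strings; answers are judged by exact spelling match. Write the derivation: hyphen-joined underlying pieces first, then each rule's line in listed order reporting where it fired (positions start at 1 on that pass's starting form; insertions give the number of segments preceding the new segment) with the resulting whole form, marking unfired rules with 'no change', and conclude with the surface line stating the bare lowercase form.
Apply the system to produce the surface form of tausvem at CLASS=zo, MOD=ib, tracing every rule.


underlying: f-tausvem-r
1. e, u -> 0 / V _: fires at position(s) 4: ftasvemr
2. o -> e, u -> i / F C0 _: no change
surface: ftasvemr
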